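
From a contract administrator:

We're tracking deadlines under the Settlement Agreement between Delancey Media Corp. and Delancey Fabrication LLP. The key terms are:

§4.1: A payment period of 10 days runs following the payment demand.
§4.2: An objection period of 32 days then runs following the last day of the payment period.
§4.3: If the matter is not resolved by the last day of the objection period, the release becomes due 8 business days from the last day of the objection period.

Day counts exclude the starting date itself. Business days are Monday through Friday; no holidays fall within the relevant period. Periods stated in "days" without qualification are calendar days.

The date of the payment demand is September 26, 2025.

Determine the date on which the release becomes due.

The last day of the payment period: 10 calendar days after September 26, 2025 is October 6, 2025.
The last day of the objection period: 32 calendar days after October 6, 2025 is November 7, 2025.
The date on which the release becomes due: counting 8 business days from Friday, November 7, 2025 (Nov 10, Nov 11, Nov 12, Nov 13, Nov 14, Nov 17, Nov 18, Nov 19, skipping weekends) reaches Wednesday, November 19, 2025.

November 19, 2025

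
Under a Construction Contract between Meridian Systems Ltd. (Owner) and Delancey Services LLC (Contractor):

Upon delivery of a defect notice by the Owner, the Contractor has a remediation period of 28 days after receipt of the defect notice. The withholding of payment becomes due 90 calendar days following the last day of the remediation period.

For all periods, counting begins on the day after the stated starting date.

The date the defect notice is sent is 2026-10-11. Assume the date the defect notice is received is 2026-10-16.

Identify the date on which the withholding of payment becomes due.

2027-02-11

The last day of the remediation period: 2026-10-16 + 28 days = 2026-11-13.
Adding 90 calendar days to 2026-11-13 gives 2027-02-11, which is the date on which the withholding of payment becomes due.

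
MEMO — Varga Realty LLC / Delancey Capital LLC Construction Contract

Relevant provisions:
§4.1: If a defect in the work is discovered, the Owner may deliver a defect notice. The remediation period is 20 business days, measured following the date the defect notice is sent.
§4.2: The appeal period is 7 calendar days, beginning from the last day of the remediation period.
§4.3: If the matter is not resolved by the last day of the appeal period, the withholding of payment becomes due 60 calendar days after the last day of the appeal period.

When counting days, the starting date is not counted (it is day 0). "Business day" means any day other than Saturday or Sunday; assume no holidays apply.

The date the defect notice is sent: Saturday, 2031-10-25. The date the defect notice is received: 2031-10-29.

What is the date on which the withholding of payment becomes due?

2032-01-27

From Saturday, 2031-10-25, 20 business days (Oct 27, Oct 28, Oct 29, Oct 30, …, Nov 19, Nov 20, Nov 21, skipping weekends) brings us to Friday, 2031-11-21, which is the last day of the remediation period.
The last day of the appeal period: 7 calendar days after 2031-11-21 is 2031-11-28.
The date on which the withholding of payment becomes due: 2031-11-28 + 60 days = 2032-01-27.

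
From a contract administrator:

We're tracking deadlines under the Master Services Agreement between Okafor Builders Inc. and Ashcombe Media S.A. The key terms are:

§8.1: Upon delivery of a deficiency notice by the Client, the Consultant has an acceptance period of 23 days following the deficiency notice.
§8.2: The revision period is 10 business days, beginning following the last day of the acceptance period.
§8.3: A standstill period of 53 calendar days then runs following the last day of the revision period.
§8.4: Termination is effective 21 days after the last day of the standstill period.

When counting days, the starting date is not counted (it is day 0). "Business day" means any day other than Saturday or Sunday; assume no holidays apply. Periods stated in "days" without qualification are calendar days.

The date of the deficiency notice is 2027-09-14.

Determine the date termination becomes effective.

2028-01-03

Adding 23 calendar days to 2027-09-14 gives 2027-10-07, which is the last day of the acceptance period.
From Thursday, 2027-10-07, 10 business days (Oct 8, Oct 11, Oct 12, Oct 13, Oct 14, Oct 15, Oct 18, Oct 19, Oct 20, Oct 21, skipping weekends) brings us to Thursday, 2027-10-21, which is the last day of the revision period.
Adding 53 calendar days to 2027-10-21 gives 2027-12-13, which is the last day of the standstill period.
Adding 21 calendar days to 2027-12-13 gives 2028-01-03, which is the date termination becomes effective.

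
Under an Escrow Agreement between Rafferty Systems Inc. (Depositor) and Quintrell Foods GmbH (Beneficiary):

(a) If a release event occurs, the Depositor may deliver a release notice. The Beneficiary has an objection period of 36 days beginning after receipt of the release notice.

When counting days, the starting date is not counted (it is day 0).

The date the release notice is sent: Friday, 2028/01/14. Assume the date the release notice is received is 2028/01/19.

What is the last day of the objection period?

The last day of the objection period: 36 calendar days after 2028/01/19 is 2028/02/24.

2028/02/24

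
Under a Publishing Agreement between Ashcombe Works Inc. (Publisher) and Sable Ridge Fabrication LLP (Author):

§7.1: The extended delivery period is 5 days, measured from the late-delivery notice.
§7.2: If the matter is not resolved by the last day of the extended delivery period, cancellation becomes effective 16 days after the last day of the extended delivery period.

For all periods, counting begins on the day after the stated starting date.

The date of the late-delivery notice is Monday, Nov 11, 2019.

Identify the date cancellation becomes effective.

Adding 5 calendar days to Nov 11, 2019 gives Nov 16, 2019, which is the last day of the extended delivery period.
The date cancellation becomes effective: 16 calendar days after Nov 16, 2019 is Dec 2, 2019.

Dec 2, 2019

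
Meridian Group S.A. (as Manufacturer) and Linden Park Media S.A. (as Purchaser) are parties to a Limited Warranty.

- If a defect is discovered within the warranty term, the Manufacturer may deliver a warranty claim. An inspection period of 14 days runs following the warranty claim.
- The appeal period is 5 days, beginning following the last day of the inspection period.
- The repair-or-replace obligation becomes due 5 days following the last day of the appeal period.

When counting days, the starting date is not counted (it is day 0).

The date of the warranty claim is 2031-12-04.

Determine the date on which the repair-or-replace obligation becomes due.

Adding 14 calendar days to 2031-12-04 gives 2031-12-18, which is the last day of the inspection period.
The last day of the appeal period: 2031-12-18 + 5 days = 2031-12-23.
Adding 5 calendar days to 2031-12-23 gives 2031-12-28, which is the date on which the repair-or-replace obligation becomes due.

2031-12-28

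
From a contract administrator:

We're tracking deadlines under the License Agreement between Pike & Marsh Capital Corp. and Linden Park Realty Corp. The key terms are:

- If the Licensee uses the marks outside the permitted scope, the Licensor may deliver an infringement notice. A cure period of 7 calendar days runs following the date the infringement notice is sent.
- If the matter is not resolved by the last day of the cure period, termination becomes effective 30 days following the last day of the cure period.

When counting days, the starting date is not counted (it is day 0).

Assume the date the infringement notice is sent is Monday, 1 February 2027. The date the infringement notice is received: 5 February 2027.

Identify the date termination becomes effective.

10 March 2027

The last day of the cure period: 1 February 2027 + 7 days = 8 February 2027.
The date termination becomes effective: 30 calendar days after 8 February 2027 is 10 March 2027.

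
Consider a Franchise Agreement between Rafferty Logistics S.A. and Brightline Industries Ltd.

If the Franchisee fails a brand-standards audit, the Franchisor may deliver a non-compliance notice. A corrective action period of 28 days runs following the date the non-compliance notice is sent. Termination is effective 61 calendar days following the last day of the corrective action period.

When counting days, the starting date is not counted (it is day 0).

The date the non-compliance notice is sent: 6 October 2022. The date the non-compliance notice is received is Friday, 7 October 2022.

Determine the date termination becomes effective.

The last day of the corrective action period: 28 calendar days after 6 October 2022 is 3 November 2022.
Adding 61 calendar days to 3 November 2022 gives 3 January 2023, which is the date termination becomes effective.

3 January 2023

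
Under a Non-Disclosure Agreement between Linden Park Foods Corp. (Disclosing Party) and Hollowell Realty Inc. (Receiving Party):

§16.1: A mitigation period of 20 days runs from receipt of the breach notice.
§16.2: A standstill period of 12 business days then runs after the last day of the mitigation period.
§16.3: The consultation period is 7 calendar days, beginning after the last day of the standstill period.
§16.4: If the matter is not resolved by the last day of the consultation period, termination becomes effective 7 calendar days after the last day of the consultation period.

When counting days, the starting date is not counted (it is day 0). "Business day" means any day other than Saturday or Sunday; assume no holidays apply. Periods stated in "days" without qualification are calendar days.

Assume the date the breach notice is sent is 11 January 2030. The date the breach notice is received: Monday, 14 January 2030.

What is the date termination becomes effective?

5 March 2030

Adding 20 calendar days to 14 January 2030 gives 3 February 2030, which is the last day of the mitigation period.
The last day of the standstill period: counting 12 business days from Sunday, 3 February 2030 (Feb 4, Feb 5, Feb 6, Feb 7, …, Feb 15, Feb 18, Feb 19, skipping weekends) reaches Tuesday, 19 February 2030.
The last day of the consultation period: 19 February 2030 + 7 days = 26 February 2030.
Adding 7 calendar days to 26 February 2030 gives 5 March 2030, which is the date termination becomes effective.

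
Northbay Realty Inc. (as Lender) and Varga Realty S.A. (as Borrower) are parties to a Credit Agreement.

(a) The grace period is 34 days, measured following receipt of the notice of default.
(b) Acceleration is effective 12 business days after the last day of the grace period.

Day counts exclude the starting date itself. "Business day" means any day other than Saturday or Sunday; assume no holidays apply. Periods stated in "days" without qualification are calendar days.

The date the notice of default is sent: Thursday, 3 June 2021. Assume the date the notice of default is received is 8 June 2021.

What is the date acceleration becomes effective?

28 July 2021

The last day of the grace period: 8 June 2021 + 34 days = 12 July 2021.
The date acceleration becomes effective: counting 12 business days from Monday, 12 July 2021 (Jul 13, Jul 14, Jul 15, Jul 16, …, Jul 26, Jul 27, Jul 28, skipping weekends) reaches Wednesday, 28 July 2021.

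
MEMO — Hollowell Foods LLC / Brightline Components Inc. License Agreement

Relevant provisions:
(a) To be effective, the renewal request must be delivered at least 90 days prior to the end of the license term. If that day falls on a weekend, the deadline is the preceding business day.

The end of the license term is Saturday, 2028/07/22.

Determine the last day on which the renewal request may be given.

2028/04/21

2028/07/22 minus 90 days is 2028/04/23. That is a Sunday, so the deadline moves back to Friday, 2028/04/21.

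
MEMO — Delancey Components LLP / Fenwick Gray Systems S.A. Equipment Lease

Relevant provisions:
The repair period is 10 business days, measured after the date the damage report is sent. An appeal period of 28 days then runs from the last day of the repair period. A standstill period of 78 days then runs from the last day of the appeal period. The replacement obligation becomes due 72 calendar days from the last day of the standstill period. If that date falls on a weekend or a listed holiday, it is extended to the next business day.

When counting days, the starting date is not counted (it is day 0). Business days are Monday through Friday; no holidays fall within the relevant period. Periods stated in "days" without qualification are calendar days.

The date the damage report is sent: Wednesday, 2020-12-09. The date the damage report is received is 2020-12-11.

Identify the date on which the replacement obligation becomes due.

2021-06-21

The last day of the repair period: counting 10 business days from Wednesday, 2020-12-09 (Dec 10, Dec 11, Dec 14, Dec 15, Dec 16, Dec 17, Dec 18, Dec 21, Dec 22, Dec 23, skipping weekends) reaches Wednesday, 2020-12-23.
Adding 28 calendar days to 2020-12-23 gives 2021-01-20, which is the last day of the appeal period.
The last day of the standstill period: 2021-01-20 + 78 days = 2021-04-08.
The date on which the replacement obligation becomes due: 2021-04-08 + 72 days = 2021-06-19. That falls on a Saturday, so it rolls to the next business day, Monday, 2021-06-21.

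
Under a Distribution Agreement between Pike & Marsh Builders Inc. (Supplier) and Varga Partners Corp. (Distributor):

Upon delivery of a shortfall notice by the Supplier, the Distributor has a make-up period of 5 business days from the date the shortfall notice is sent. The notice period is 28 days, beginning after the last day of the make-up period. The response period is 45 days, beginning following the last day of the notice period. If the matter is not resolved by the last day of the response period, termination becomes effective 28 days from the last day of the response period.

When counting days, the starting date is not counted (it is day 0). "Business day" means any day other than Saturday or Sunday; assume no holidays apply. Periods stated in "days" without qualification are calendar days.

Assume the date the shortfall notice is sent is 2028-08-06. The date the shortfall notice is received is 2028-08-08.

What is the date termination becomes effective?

From Sunday, 2028-08-06, 5 business days (Aug 7, Aug 8, Aug 9, Aug 10, Aug 11, skipping weekends) brings us to Friday, 2028-08-11, which is the last day of the make-up period.
The last day of the notice period: 28 calendar days after 2028-08-11 is 2028-09-08.
Adding 45 calendar days to 2028-09-08 gives 2028-10-23, which is the last day of the response period.
The date termination becomes effective: 28 calendar days after 2028-10-23 is 2028-11-20.

2028-11-20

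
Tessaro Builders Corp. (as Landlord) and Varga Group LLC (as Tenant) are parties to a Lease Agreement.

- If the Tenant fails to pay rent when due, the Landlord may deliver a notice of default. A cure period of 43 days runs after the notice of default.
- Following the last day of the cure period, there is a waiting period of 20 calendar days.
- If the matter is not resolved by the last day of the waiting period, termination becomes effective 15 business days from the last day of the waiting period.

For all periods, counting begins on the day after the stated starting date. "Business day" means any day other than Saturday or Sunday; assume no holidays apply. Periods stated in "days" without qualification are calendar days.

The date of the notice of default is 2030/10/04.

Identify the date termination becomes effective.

The last day of the cure period: 2030/10/04 + 43 days = 2030/11/16.
Adding 20 calendar days to 2030/11/16 gives 2030/12/06, which is the last day of the waiting period.
The date termination becomes effective: 15 business days after Friday, 2030/12/06, skipping weekends — Dec 9, Dec 10, Dec 11, Dec 12, …, Dec 25, Dec 26, Dec 27 — lands on Friday, 2030/12/27.

2030/12/27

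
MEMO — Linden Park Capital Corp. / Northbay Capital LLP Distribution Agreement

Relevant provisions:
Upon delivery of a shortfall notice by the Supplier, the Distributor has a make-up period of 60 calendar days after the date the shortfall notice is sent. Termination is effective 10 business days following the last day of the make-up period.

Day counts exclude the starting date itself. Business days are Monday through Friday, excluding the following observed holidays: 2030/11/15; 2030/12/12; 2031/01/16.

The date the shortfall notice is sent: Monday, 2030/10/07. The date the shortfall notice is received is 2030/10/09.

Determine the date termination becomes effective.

2030/12/23

The last day of the make-up period: 2030/10/07 + 60 days = 2030/12/06.
The date termination becomes effective: counting 10 business days from Friday, 2030/12/06 (Dec 9, Dec 10, Dec 11, Dec 13, Dec 16, Dec 17, Dec 18, Dec 19, Dec 20, Dec 23, skipping weekends and the listed holiday on Dec 12) reaches Monday, 2030/12/23.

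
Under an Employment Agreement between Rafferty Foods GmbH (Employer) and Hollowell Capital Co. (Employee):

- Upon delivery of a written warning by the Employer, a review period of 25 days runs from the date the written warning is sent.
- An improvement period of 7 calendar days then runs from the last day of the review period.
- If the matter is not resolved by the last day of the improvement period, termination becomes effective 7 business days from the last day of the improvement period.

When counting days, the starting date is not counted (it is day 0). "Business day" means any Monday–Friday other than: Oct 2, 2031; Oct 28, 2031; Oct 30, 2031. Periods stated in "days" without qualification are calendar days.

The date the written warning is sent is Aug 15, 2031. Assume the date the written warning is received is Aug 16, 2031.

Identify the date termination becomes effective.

Adding 25 calendar days to Aug 15, 2031 gives Sep 9, 2031, which is the last day of the review period.
Adding 7 calendar days to Sep 9, 2031 gives Sep 16, 2031, which is the last day of the improvement period.
From Tuesday, Sep 16, 2031, 7 business days (Sep 17, Sep 18, Sep 19, Sep 22, Sep 23, Sep 24, Sep 25, skipping weekends) brings us to Thursday, Sep 25, 2031, which is the date termination becomes effective.

Sep 25, 2031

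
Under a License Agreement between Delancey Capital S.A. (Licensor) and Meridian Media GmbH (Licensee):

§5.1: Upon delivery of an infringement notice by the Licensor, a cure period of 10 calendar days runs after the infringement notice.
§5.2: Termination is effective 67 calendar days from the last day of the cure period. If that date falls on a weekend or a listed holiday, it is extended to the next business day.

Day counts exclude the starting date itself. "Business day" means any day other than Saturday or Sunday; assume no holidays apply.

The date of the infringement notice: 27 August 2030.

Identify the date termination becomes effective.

12 November 2030

The last day of the cure period: 27 August 2030 + 10 days = 6 September 2030.
The date termination becomes effective: 67 calendar days after 6 September 2030 is 12 November 2030. 12 November 2030 is a Tuesday, so no roll-forward applies.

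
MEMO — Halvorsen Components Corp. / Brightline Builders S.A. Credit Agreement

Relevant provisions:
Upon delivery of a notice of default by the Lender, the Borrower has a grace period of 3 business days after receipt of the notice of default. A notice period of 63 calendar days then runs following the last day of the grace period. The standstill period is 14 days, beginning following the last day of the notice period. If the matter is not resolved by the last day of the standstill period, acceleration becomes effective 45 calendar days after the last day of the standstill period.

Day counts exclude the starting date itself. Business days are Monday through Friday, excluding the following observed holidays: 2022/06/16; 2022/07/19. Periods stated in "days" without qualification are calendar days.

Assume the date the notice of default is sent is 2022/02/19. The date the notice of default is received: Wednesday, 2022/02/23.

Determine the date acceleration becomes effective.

The last day of the grace period: 3 business days after Wednesday, 2022/02/23, skipping weekends — Feb 24, Feb 25, Feb 28 — lands on Monday, 2022/02/28.
Adding 63 calendar days to 2022/02/28 gives 2022/05/02, which is the last day of the notice period.
The last day of the standstill period: 14 calendar days after 2022/05/02 is 2022/05/16.
Adding 45 calendar days to 2022/05/16 gives 2022/06/30, which is the date acceleration becomes effective.

2022/06/30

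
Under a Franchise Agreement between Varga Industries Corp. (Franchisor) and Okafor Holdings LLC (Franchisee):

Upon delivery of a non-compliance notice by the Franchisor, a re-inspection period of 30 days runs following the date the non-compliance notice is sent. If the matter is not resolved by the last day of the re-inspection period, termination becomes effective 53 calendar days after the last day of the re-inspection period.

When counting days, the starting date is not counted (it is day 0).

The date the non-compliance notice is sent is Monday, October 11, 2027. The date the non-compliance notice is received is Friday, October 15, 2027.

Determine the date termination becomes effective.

The last day of the re-inspection period: 30 calendar days after October 11, 2027 is November 10, 2027.
The date termination becomes effective: 53 calendar days after November 10, 2027 is January 2, 2028.

January 2, 2028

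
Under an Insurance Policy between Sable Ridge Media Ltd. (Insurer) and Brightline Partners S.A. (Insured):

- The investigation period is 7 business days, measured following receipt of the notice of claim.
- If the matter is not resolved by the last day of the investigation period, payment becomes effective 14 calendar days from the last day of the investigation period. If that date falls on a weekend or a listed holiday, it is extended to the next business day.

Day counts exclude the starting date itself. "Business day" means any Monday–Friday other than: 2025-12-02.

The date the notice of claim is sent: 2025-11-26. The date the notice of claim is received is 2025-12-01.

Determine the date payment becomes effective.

2025-12-25

From Monday, 2025-12-01, 7 business days (Dec 3, Dec 4, Dec 5, Dec 8, Dec 9, Dec 10, Dec 11, skipping weekends and the listed holiday on Dec 2) brings us to Thursday, 2025-12-11, which is the last day of the investigation period.
Adding 14 calendar days to 2025-12-11 gives 2025-12-25, which is the date payment becomes effective. 2025-12-25 is a Thursday and is not a listed holiday, so no roll-forward applies.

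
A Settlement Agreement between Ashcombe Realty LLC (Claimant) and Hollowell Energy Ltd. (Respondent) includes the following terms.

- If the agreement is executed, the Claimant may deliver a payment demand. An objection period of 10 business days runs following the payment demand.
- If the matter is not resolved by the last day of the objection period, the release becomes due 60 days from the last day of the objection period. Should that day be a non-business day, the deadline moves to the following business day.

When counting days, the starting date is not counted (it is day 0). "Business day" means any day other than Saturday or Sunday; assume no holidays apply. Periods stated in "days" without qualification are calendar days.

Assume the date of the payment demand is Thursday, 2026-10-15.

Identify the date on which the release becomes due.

2026-12-28

The last day of the objection period: counting 10 business days from Thursday, 2026-10-15 (Oct 16, Oct 19, Oct 20, Oct 21, Oct 22, Oct 23, Oct 26, Oct 27, Oct 28, Oct 29, skipping weekends) reaches Thursday, 2026-10-29.
Adding 60 calendar days to 2026-10-29 gives 2026-12-28, which is the date on which the release becomes due. 2026-12-28 is a Monday, so no roll-forward applies.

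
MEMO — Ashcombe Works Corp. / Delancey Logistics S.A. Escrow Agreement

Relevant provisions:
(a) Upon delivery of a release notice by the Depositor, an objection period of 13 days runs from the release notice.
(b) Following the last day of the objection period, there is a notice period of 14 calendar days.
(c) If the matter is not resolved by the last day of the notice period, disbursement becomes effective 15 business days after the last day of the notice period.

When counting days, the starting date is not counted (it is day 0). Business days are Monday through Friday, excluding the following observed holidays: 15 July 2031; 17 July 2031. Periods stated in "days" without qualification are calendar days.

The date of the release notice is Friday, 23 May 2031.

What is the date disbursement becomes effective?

The last day of the objection period: 23 May 2031 + 13 days = 5 June 2031.
The last day of the notice period: 5 June 2031 + 14 days = 19 June 2031.
The date disbursement becomes effective: 15 business days after Thursday, 19 June 2031, skipping weekends — Jun 20, Jun 23, Jun 24, Jun 25, …, Jul 8, Jul 9, Jul 10 — lands on Thursday, 10 July 2031.

10 July 2031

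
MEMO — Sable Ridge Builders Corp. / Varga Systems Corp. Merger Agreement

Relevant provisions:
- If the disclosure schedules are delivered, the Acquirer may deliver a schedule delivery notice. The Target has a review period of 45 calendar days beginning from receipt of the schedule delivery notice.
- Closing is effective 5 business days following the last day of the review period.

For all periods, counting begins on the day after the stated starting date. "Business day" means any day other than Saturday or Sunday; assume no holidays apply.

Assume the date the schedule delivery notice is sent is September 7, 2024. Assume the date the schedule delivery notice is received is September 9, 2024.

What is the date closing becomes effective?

October 31, 2024

The last day of the review period: 45 calendar days after September 9, 2024 is October 24, 2024.
From Thursday, October 24, 2024, 5 business days (Oct 25, Oct 28, Oct 29, Oct 30, Oct 31, skipping weekends) brings us to Thursday, October 31, 2024, which is the date closing becomes effective.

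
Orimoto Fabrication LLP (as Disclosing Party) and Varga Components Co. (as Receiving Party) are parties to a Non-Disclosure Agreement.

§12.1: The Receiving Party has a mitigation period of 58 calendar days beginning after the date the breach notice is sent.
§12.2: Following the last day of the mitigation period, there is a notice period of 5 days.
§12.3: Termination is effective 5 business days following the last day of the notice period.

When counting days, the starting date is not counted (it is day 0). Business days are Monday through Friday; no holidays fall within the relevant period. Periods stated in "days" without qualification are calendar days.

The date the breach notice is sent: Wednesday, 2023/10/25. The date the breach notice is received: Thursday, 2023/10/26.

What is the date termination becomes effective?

The last day of the mitigation period: 2023/10/25 + 58 days = 2023/12/22.
Adding 5 calendar days to 2023/12/22 gives 2023/12/27, which is the last day of the notice period.
The date termination becomes effective: 5 business days after Wednesday, 2023/12/27, skipping weekends — Dec 28, Dec 29, Jan 1, Jan 2, Jan 3 — lands on Wednesday, 2024/01/03.

2024/01/03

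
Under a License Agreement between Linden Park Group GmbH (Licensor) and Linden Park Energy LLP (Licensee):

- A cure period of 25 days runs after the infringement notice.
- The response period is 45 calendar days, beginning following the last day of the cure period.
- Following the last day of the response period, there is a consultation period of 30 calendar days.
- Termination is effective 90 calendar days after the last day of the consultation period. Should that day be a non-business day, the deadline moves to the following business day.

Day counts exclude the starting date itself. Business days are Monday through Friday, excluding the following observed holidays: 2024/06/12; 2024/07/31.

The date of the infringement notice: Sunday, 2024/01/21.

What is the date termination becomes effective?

2024/07/29

The last day of the cure period: 25 calendar days after 2024/01/21 is 2024/02/15.
The last day of the response period: 2024/02/15 + 45 days = 2024/03/31.
Adding 30 calendar days to 2024/03/31 gives 2024/04/30, which is the last day of the consultation period.
The date termination becomes effective: 90 calendar days after 2024/04/30 is 2024/07/29. 2024/07/29 is a Monday and is not a listed holiday, so no roll-forward applies.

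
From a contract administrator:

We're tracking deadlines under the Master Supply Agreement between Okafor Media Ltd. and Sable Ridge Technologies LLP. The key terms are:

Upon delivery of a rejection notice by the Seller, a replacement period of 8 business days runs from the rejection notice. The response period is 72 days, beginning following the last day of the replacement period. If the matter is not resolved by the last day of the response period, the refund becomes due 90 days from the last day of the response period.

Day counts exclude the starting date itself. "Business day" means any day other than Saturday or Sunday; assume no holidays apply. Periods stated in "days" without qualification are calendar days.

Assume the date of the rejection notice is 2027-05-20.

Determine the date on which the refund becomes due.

2027-11-10

The last day of the replacement period: counting 8 business days from Thursday, 2027-05-20 (May 21, May 24, May 25, May 26, May 27, May 28, May 31, Jun 1, skipping weekends) reaches Tuesday, 2027-06-01.
The last day of the response period: 72 calendar days after 2027-06-01 is 2027-08-12.
Adding 90 calendar days to 2027-08-12 gives 2027-11-10, which is the date on which the refund becomes due.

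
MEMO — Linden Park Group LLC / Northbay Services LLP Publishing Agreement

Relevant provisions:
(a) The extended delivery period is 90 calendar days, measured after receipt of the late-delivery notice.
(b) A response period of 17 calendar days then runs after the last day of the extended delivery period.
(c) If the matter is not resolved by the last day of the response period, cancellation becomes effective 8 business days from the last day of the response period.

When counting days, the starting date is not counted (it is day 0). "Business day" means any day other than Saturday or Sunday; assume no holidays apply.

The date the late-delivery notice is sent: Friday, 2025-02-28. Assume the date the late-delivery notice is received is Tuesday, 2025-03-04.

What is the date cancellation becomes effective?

Adding 90 calendar days to 2025-03-04 gives 2025-06-02, which is the last day of the extended delivery period.
The last day of the response period: 2025-06-02 + 17 days = 2025-06-19.
From Thursday, 2025-06-19, 8 business days (Jun 20, Jun 23, Jun 24, Jun 25, Jun 26, Jun 27, Jun 30, Jul 1, skipping weekends) brings us to Tuesday, 2025-07-01, which is the date cancellation becomes effective.

2025-07-01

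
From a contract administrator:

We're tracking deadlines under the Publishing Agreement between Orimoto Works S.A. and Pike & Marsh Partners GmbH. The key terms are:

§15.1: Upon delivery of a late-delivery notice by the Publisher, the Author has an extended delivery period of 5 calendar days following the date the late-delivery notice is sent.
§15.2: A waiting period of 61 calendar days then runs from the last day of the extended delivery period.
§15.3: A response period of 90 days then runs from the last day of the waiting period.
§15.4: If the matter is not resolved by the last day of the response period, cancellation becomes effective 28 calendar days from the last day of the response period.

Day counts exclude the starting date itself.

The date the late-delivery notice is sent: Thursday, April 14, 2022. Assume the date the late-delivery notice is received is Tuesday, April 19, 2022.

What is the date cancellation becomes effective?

October 15, 2022

The last day of the extended delivery period: April 14, 2022 + 5 days = April 19, 2022.
Adding 61 calendar days to April 19, 2022 gives June 19, 2022, which is the last day of the waiting period.
Adding 90 calendar days to June 19, 2022 gives September 17, 2022, which is the last day of the response period.
Adding 28 calendar days to September 17, 2022 gives October 15, 2022, which is the date cancellation becomes effective.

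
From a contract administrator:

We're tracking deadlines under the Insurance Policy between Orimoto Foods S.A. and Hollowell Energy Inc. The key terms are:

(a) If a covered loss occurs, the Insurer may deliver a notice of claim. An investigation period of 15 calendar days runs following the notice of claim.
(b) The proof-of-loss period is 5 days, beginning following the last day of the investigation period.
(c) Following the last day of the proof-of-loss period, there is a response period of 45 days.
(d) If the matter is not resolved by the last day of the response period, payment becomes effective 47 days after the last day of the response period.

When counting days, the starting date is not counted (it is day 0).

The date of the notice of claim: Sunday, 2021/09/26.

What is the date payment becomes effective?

The last day of the investigation period: 15 calendar days after 2021/09/26 is 2021/10/11.
The last day of the proof-of-loss period: 5 calendar days after 2021/10/11 is 2021/10/16.
Adding 45 calendar days to 2021/10/16 gives 2021/11/30, which is the last day of the response period.
Adding 47 calendar days to 2021/11/30 gives 2022/01/16, which is the date payment becomes effective.

2022/01/16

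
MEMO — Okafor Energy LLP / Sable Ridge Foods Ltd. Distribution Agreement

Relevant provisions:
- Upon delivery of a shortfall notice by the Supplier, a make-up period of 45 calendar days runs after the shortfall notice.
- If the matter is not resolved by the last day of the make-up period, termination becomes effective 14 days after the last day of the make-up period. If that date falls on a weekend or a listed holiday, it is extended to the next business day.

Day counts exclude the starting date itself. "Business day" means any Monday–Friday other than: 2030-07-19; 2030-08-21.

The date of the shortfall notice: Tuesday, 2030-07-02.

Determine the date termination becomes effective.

2030-08-30

The last day of the make-up period: 2030-07-02 + 45 days = 2030-08-16.
The date termination becomes effective: 14 calendar days after 2030-08-16 is 2030-08-30. 2030-08-30 is a Friday and is not a listed holiday, so no roll-forward applies.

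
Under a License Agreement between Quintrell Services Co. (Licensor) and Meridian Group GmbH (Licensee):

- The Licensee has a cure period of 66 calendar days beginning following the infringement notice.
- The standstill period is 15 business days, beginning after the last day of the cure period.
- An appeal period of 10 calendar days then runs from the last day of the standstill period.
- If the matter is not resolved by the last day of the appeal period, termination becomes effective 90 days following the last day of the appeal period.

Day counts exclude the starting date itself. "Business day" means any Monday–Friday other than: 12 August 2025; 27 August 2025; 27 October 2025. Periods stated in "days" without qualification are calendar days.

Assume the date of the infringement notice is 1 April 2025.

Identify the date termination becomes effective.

The last day of the cure period: 1 April 2025 + 66 days = 6 June 2025.
From Friday, 6 June 2025, 15 business days (Jun 9, Jun 10, Jun 11, Jun 12, …, Jun 25, Jun 26, Jun 27, skipping weekends) brings us to Friday, 27 June 2025, which is the last day of the standstill period.
The last day of the appeal period: 27 June 2025 + 10 days = 7 July 2025.
The date termination becomes effective: 90 calendar days after 7 July 2025 is 5 October 2025.

5 October 2025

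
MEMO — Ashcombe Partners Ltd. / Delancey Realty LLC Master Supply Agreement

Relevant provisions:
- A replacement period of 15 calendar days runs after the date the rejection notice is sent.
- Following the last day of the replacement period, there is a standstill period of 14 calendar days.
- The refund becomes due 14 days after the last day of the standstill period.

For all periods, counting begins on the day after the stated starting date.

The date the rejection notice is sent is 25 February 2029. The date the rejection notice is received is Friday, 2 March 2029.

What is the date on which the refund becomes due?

The last day of the replacement period: 15 calendar days after 25 February 2029 is 12 March 2029.
The last day of the standstill period: 12 March 2029 + 14 days = 26 March 2029.
The date on which the refund becomes due: 14 calendar days after 26 March 2029 is 9 April 2029.

9 April 2029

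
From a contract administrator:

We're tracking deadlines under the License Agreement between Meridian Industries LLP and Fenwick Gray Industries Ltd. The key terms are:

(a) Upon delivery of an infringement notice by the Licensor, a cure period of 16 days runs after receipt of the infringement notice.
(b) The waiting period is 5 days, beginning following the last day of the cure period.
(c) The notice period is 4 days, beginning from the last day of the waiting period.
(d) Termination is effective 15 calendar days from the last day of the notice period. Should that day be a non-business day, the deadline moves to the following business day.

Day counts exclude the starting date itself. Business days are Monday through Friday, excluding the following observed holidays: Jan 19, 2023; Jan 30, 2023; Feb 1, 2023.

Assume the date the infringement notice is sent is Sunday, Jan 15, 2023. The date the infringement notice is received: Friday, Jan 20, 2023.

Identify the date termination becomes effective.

Mar 1, 2023

The last day of the cure period: Jan 20, 2023 + 16 days = Feb 5, 2023.
The last day of the waiting period: Feb 5, 2023 + 5 days = Feb 10, 2023.
The last day of the notice period: 4 calendar days after Feb 10, 2023 is Feb 14, 2023.
Adding 15 calendar days to Feb 14, 2023 gives Mar 1, 2023, which is the date termination becomes effective. Mar 1, 2023 is a Wednesday and is not a listed holiday, so no roll-forward applies.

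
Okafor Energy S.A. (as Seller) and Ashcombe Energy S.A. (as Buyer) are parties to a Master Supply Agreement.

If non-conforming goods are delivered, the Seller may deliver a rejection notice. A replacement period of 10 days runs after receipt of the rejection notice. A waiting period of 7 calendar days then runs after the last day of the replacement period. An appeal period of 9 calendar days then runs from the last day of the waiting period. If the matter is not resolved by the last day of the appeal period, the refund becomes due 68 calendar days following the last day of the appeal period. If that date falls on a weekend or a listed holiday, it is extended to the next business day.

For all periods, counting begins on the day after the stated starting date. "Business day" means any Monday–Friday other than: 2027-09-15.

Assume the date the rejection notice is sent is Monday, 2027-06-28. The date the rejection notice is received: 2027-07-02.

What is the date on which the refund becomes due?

2027-10-04

Adding 10 calendar days to 2027-07-02 gives 2027-07-12, which is the last day of the replacement period.
Adding 7 calendar days to 2027-07-12 gives 2027-07-19, which is the last day of the waiting period.
The last day of the appeal period: 2027-07-19 + 9 days = 2027-07-28.
The date on which the refund becomes due: 68 calendar days after 2027-07-28 is 2027-10-04. 2027-10-04 is a Monday and is not a listed holiday, so no roll-forward applies.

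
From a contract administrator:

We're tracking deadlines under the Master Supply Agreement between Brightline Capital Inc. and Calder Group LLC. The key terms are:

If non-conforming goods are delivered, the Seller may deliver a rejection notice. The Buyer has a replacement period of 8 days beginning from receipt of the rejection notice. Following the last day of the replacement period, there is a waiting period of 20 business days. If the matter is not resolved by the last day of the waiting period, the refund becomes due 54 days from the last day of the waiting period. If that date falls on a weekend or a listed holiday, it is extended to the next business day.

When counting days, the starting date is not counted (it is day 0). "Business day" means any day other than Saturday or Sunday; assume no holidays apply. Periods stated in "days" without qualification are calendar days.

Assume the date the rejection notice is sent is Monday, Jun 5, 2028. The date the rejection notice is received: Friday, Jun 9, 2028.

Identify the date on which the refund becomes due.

The last day of the replacement period: 8 calendar days after Jun 9, 2028 is Jun 17, 2028.
From Saturday, Jun 17, 2028, 20 business days (Jun 19, Jun 20, Jun 21, Jun 22, …, Jul 12, Jul 13, Jul 14, skipping weekends) brings us to Friday, Jul 14, 2028, which is the last day of the waiting period.
Adding 54 calendar days to Jul 14, 2028 gives Sep 6, 2028, which is the date on which the refund becomes due. Sep 6, 2028 is a Wednesday, so no roll-forward applies.

Sep 6, 2028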